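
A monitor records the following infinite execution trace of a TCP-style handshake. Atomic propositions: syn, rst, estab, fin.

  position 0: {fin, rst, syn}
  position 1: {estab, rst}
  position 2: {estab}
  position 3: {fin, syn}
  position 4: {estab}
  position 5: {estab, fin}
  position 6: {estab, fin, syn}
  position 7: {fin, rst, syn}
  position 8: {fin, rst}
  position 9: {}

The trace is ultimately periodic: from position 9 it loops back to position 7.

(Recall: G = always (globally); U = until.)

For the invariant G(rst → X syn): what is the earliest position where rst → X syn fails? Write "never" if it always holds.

0

At position 0 the labels are {fin, rst, syn} and the next position 1 has {estab, rst}, so rst → X syn is false there. This is the first violation.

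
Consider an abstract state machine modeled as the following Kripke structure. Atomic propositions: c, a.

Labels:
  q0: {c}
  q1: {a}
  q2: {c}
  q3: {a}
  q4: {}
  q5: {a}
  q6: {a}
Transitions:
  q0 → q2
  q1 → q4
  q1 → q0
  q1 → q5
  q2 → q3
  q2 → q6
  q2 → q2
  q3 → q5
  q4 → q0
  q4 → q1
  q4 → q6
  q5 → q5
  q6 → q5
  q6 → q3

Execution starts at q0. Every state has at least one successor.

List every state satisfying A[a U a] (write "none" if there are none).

States satisfying a: {q1, q3, q5, q6}.
States satisfying A[a U a]: {q1, q3, q5, q6}.

{q1, q3, q5, q6}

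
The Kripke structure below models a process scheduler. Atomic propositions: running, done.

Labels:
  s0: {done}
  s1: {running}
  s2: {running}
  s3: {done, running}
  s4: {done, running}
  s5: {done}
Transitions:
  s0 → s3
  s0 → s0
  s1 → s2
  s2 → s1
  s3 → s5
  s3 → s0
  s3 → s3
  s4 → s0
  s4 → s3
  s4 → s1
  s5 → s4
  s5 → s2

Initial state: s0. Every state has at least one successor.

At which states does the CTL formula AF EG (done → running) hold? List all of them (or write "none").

{s1, s2, s3, s4, s5}

States satisfying EG (done → running): {s1, s2, s3, s4}.
States satisfying AF EG (done → running): {s1, s2, s3, s4, s5}.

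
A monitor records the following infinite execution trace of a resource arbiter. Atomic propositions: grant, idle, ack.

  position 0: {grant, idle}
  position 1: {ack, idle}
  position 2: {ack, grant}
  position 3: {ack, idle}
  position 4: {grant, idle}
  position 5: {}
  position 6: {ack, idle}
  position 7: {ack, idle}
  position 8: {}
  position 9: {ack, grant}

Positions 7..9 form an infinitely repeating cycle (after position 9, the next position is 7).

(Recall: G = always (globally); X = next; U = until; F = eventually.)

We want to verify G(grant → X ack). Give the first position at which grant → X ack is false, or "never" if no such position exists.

Check grant → X ack at each position in order: 0 ✓, 1 ✓, 2 ✓, 3 ✓.
At position 4 the labels are {grant, idle} and the next position 5 has {}, so grant → X ack is false there. This is the first violation.

4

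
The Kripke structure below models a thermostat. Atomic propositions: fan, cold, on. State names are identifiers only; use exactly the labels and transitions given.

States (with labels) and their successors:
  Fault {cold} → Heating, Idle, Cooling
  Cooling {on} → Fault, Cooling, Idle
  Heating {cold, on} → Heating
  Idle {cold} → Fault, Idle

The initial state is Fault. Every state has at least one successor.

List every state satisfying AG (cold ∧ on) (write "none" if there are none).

States satisfying cold ∧ on: {Heating}.
States satisfying AG (cold ∧ on): {Heating}.

{Heating}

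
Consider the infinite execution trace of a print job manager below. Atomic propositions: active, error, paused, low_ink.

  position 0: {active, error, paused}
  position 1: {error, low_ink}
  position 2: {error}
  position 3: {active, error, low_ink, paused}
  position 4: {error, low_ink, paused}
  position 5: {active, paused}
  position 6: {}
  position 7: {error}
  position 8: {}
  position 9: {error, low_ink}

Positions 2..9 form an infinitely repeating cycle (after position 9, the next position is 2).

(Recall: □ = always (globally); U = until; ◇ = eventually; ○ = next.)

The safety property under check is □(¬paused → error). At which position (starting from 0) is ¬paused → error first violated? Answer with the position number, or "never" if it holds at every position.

6

Check ¬paused → error at each position in order: 0 ✓, 1 ✓, 2 ✓, 3 ✓, 4 ✓, 5 ✓.
At position 6 the labels are {}, so ¬paused → error is false there. This is the first violation.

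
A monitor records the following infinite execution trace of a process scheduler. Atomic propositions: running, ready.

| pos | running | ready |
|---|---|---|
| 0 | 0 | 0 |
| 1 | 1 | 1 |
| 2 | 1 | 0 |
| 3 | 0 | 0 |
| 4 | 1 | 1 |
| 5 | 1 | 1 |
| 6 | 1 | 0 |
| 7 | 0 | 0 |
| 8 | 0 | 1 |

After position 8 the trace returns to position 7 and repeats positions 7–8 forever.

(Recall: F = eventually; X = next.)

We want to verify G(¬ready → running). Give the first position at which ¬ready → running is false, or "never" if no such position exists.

0

At position 0 the labels are {}, so ¬ready → running is false there. This is the first violation.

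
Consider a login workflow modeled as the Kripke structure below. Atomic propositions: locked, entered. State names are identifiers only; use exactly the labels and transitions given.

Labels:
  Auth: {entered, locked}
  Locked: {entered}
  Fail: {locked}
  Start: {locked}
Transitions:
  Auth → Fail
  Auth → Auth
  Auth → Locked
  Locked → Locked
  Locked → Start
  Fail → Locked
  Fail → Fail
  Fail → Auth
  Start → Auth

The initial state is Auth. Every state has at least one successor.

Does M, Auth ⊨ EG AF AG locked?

States satisfying AF AG locked: ∅.
States satisfying EG AF AG locked: ∅.
No suitable path/successor from Auth witnesses the formula.
Auth ∉ Sat(EG AF AG locked).

Does not hold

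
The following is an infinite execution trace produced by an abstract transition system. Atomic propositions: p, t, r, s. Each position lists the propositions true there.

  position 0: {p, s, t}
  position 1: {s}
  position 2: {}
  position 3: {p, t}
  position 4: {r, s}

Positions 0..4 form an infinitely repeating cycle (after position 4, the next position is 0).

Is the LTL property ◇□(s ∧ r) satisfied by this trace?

□(s ∧ r) is false at every position 0..4, so it never becomes true and ◇□(s ∧ r) fails.

No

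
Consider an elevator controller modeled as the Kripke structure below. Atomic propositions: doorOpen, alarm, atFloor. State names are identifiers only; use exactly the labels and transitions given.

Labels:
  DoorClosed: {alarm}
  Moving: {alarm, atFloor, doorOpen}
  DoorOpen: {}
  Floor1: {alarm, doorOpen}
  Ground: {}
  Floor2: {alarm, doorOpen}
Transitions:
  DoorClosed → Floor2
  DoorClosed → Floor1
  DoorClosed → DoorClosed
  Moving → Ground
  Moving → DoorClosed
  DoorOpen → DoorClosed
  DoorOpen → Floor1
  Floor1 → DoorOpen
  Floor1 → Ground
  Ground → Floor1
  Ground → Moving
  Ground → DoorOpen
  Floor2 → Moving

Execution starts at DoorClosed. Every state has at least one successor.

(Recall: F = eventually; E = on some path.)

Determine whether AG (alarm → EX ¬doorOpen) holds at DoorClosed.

States satisfying alarm → EX ¬doorOpen: {DoorClosed, Moving, DoorOpen, Floor1, Ground}.
States satisfying AG (alarm → EX ¬doorOpen): ∅.
Floor2 is reachable from DoorClosed and violates alarm → EX ¬doorOpen, so AG fails at DoorClosed.
DoorClosed ∉ Sat(AG (alarm → EX ¬doorOpen)).

Violated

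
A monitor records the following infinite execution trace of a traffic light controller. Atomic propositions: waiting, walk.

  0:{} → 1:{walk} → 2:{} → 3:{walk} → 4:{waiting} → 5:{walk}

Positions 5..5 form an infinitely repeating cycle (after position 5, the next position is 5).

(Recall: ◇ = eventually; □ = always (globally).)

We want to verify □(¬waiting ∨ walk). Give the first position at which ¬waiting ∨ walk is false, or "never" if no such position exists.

4

Check ¬waiting ∨ walk at each position in order: 0 ✓, 1 ✓, 2 ✓, 3 ✓.
At position 4 the labels are {waiting}, so ¬waiting ∨ walk is false there. This is the first violation.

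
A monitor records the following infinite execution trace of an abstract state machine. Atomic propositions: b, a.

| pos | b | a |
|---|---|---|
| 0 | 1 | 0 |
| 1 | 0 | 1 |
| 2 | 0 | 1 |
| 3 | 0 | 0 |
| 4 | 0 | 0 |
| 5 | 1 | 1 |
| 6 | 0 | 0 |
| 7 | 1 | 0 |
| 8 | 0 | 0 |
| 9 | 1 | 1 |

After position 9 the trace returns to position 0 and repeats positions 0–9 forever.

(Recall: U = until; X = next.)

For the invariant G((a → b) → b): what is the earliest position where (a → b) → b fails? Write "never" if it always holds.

3

Check (a → b) → b at each position in order: 0 ✓, 1 ✓, 2 ✓.
At position 3 the labels are {}, so (a → b) → b is false there. This is the first violation.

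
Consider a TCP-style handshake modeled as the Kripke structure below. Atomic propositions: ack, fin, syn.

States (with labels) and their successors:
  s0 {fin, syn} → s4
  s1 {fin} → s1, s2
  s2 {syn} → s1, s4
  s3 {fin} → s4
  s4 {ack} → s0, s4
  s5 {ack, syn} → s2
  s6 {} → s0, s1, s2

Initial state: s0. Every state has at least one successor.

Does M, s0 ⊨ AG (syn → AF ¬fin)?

States satisfying syn → AF ¬fin: {s0, s1, s2, s3, s4, s5, s6}.
States satisfying AG (syn → AF ¬fin): {s0, s1, s2, s3, s4, s5, s6}.
Every state reachable from s0 satisfies syn → AF ¬fin.
s0 ∈ Sat(AG (syn → AF ¬fin)).

Yes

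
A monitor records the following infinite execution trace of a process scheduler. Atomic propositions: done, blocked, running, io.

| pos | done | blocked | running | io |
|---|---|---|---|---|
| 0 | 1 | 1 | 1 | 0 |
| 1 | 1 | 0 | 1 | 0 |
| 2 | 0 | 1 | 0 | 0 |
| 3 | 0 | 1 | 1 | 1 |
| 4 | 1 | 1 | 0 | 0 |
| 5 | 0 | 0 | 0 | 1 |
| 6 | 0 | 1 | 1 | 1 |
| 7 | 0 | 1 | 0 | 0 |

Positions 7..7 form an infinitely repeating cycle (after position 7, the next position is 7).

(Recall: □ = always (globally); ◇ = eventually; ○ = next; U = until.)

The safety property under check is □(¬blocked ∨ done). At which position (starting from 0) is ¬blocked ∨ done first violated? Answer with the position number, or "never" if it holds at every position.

2

Check ¬blocked ∨ done at each position in order: 0 ✓, 1 ✓.
At position 2 the labels are {blocked}, so ¬blocked ∨ done is false there. This is the first violation.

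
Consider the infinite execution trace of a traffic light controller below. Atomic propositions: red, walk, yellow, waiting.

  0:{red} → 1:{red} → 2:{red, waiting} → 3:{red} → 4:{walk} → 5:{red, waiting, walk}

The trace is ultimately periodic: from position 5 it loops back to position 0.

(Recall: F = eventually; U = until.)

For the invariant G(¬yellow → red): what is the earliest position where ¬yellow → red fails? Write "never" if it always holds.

Check ¬yellow → red at each position in order: 0 ✓, 1 ✓, 2 ✓, 3 ✓.
At position 4 the labels are {walk}, so ¬yellow → red is false there. This is the first violation.

4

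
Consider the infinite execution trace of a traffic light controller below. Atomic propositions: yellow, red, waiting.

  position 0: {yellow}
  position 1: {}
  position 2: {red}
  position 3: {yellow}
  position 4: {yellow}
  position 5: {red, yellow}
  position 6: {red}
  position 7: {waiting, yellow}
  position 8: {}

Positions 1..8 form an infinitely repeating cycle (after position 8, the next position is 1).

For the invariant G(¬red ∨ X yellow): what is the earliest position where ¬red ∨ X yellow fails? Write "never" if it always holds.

5

Check ¬red ∨ X yellow at each position in order: 0 ✓, 1 ✓, 2 ✓, 3 ✓, 4 ✓.
At position 5 the labels are {red, yellow} and the next position 6 has {red}, so ¬red ∨ X yellow is false there. This is the first violation.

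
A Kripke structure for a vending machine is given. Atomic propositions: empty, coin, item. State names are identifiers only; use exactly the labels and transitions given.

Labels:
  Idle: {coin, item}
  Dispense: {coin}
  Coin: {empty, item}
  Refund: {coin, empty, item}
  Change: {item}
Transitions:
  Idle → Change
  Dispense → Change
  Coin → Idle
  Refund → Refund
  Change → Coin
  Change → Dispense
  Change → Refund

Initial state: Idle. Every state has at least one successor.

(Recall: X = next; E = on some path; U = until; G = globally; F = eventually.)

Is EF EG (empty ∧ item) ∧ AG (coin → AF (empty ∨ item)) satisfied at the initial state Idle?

Yes

States satisfying EG (empty ∧ item): {Refund}.
States satisfying EF EG (empty ∧ item): {Idle, Dispense, Coin, Refund, Change}.
States satisfying coin → AF (empty ∨ item): {Idle, Dispense, Coin, Refund, Change}.
States satisfying AG (coin → AF (empty ∨ item)): {Idle, Dispense, Coin, Refund, Change}.
States satisfying EF EG (empty ∧ item) ∧ AG (coin → AF (empty ∨ item)): {Idle, Dispense, Coin, Refund, Change}.
Idle ∈ Sat(EF EG (empty ∧ item) ∧ AG (coin → AF (empty ∨ item))).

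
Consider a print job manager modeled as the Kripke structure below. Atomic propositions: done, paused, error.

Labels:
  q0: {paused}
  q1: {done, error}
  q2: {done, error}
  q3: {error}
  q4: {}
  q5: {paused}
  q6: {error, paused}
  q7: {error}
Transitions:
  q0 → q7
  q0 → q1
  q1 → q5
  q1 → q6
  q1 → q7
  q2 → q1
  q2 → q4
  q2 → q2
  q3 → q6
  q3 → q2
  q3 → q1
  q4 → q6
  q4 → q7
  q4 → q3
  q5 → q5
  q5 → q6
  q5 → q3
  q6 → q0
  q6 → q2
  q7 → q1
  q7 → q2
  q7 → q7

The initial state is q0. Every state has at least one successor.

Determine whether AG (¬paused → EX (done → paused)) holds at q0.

Yes

States satisfying ¬paused → EX (done → paused): {q0, q1, q2, q3, q4, q5, q6, q7}.
States satisfying AG (¬paused → EX (done → paused)): {q0, q1, q2, q3, q4, q5, q6, q7}.
Every state reachable from q0 satisfies ¬paused → EX (done → paused).
q0 ∈ Sat(AG (¬paused → EX (done → paused))).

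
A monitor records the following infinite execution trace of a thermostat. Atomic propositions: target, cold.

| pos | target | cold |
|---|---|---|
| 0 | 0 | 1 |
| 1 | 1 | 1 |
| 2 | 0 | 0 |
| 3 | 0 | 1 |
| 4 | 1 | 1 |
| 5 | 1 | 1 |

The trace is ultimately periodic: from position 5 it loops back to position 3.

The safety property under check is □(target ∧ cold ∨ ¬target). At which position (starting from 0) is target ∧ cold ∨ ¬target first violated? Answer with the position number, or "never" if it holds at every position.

never

target ∧ cold ∨ ¬target holds at every position 0..5, and those are all the positions the trace ever visits, so the invariant □(target ∧ cold ∨ ¬target) is never violated.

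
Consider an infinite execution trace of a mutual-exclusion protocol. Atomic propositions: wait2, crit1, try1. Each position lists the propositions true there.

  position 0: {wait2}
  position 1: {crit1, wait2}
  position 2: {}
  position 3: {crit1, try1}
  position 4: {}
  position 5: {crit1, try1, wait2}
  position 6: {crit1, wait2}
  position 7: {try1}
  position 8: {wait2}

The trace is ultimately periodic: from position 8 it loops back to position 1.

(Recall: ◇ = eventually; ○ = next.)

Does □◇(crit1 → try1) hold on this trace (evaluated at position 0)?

◇(crit1 → try1) holds at every position 0..8, and those are all positions ever visited, so □◇(crit1 → try1) holds.

Holds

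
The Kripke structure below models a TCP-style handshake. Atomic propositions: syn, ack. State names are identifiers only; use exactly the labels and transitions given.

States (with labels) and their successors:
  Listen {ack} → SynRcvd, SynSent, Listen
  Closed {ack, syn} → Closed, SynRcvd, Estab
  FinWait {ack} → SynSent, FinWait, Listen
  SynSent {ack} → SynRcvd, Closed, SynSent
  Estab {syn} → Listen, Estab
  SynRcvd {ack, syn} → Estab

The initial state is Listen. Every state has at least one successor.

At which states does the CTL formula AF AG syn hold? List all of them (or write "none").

none

States satisfying AG syn: ∅.
States satisfying AF AG syn: ∅.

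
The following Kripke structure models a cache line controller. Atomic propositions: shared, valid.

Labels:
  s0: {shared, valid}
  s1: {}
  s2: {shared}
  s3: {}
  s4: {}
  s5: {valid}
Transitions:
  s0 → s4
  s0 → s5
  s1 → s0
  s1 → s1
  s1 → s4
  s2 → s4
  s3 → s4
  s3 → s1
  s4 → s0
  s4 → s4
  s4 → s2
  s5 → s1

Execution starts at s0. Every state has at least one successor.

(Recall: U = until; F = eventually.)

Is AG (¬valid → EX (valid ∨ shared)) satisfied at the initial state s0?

Does not hold

States satisfying ¬valid → EX (valid ∨ shared): {s0, s1, s4, s5}.
States satisfying AG (¬valid → EX (valid ∨ shared)): ∅.
s2 is reachable from s0 and violates ¬valid → EX (valid ∨ shared), so AG fails at s0.
s0 ∉ Sat(AG (¬valid → EX (valid ∨ shared))).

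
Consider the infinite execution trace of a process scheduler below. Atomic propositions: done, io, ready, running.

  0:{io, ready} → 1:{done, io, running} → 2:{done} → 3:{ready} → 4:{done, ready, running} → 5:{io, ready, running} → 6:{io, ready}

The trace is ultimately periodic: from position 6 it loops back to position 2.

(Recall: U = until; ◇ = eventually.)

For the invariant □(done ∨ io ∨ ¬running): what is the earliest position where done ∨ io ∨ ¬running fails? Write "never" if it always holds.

done ∨ io ∨ ¬running holds at every position 0..6, and those are all the positions the trace ever visits, so the invariant □(done ∨ io ∨ ¬running) is never violated.

never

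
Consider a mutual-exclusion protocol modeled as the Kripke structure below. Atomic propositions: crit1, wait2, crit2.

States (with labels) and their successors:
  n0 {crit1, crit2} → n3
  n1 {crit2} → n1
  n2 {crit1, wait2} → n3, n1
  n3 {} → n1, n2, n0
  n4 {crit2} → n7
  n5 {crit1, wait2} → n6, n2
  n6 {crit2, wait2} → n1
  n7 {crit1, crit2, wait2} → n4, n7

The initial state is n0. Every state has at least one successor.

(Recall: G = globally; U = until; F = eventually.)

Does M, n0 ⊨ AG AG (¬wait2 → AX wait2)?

States satisfying AG (¬wait2 → AX wait2): {n4, n7}.
States satisfying AG AG (¬wait2 → AX wait2): {n4, n7}.
n0 is reachable from n0 and violates AG (¬wait2 → AX wait2), so AG fails at n0.
n0 ∉ Sat(AG AG (¬wait2 → AX wait2)).

Does not hold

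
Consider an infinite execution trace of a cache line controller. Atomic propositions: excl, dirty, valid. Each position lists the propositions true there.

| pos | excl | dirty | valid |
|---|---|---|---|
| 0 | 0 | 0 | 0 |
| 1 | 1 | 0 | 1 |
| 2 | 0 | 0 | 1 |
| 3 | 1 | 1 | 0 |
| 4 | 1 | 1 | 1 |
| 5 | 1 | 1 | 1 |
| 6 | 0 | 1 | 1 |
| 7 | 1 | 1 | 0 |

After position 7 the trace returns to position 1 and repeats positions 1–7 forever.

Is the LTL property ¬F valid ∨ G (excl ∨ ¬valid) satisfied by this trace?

Does not hold

excl ∨ ¬valid must hold at every position from 0 onward. It fails at position 2, so G (excl ∨ ¬valid) is false.
At position 0: ¬F valid is false; G (excl ∨ ¬valid) is false; so ¬F valid ∨ G (excl ∨ ¬valid) is false.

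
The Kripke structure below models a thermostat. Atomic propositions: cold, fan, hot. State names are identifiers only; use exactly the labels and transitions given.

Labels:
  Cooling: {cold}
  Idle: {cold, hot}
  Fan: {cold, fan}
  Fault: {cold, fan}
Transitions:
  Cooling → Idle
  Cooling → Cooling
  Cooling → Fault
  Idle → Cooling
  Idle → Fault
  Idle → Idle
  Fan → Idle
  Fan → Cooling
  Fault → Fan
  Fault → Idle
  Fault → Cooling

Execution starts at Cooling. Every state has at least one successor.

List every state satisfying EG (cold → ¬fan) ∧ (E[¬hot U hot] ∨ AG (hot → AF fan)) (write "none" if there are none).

{Cooling, Idle}

States satisfying cold → ¬fan: {Cooling, Idle}.
States satisfying EG (cold → ¬fan): {Cooling, Idle}.
States satisfying ¬hot: {Cooling, Fan, Fault}.
States satisfying hot: {Idle}.
States satisfying E[¬hot U hot]: {Cooling, Idle, Fan, Fault}.
States satisfying hot → AF fan: {Cooling, Fan, Fault}.
States satisfying AG (hot → AF fan): ∅.
States satisfying E[¬hot U hot] ∨ AG (hot → AF fan): {Cooling, Idle, Fan, Fault}.
States satisfying EG (cold → ¬fan) ∧ (E[¬hot U hot] ∨ AG (hot → AF fan)): {Cooling, Idle}.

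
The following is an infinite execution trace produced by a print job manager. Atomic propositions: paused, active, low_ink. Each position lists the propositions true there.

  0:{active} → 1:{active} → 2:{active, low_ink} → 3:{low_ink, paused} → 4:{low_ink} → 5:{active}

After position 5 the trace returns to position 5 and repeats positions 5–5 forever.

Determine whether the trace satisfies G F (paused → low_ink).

F (paused → low_ink) holds at every position 0..5, and those are all positions ever visited, so G F (paused → low_ink) holds.

Yes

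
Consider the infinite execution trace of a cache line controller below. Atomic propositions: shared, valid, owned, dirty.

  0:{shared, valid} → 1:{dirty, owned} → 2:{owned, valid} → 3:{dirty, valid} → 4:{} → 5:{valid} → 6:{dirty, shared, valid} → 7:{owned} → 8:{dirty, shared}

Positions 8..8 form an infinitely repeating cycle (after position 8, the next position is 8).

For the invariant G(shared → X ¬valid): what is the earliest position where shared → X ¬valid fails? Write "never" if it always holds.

never

shared → X ¬valid holds at every position 0..8, and those are all the positions the trace ever visits, so the invariant G(shared → X ¬valid) is never violated.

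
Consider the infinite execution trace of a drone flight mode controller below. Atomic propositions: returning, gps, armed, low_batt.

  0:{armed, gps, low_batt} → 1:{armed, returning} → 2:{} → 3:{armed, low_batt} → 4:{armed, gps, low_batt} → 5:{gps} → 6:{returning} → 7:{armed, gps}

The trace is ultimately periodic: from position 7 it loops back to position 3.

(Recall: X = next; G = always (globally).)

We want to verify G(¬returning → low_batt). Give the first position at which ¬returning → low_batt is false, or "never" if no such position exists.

2

Check ¬returning → low_batt at each position in order: 0 ✓, 1 ✓.
At position 2 the labels are {}, so ¬returning → low_batt is false there. This is the first violation.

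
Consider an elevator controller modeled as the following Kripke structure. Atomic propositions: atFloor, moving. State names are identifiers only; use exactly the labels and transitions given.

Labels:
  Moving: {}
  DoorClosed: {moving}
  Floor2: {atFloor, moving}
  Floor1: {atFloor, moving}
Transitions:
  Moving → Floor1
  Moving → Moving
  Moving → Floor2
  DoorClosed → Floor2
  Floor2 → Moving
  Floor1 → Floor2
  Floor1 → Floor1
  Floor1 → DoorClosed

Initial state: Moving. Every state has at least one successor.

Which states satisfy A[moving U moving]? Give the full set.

{DoorClosed, Floor2, Floor1}

States satisfying moving: {DoorClosed, Floor2, Floor1}.
States satisfying A[moving U moving]: {DoorClosed, Floor2, Floor1}.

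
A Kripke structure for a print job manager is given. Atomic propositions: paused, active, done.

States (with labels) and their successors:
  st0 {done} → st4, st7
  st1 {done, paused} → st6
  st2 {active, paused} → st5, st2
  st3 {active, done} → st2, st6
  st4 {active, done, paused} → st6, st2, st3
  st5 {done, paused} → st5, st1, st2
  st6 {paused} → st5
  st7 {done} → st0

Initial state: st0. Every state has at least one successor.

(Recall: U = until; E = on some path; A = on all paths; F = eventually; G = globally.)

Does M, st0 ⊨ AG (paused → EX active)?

States satisfying paused → EX active: {st0, st2, st3, st4, st5, st7}.
States satisfying AG (paused → EX active): ∅.
st1 is reachable from st0 and violates paused → EX active, so AG fails at st0.
st0 ∉ Sat(AG (paused → EX active)).

Violated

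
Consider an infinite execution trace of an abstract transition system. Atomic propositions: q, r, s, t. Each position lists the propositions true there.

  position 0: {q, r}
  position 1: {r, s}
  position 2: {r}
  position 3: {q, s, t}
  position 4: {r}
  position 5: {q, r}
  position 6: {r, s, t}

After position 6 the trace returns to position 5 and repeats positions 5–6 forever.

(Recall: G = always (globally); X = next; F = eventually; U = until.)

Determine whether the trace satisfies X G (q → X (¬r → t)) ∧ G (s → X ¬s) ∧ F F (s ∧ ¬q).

Holds

F (s ∧ ¬q) holds at position 0, which is reachable from 0, so F F (s ∧ ¬q) holds.
At position 0: X G (q → X (¬r → t)) ∧ G (s → X ¬s) is true; F F (s ∧ ¬q) is true; so X G (q → X (¬r → t)) ∧ G (s → X ¬s) ∧ F F (s ∧ ¬q) is true.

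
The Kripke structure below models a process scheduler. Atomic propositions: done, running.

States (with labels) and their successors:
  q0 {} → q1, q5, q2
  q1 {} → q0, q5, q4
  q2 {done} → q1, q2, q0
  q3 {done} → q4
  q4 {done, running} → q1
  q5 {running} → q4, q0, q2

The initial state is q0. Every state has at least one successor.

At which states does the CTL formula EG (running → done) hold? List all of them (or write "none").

States satisfying running → done: {q0, q1, q2, q3, q4}.
States satisfying EG (running → done): {q0, q1, q2, q3, q4}.

{q0, q1, q2, q3, q4}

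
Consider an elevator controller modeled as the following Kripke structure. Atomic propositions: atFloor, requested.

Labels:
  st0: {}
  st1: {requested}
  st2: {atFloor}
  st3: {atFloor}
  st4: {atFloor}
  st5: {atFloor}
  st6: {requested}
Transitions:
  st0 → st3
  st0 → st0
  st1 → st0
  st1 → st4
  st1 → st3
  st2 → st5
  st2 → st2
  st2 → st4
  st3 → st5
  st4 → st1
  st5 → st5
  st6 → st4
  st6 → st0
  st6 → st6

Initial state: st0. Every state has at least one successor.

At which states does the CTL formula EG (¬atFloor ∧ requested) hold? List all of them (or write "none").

{st6}

States satisfying ¬atFloor ∧ requested: {st1, st6}.
States satisfying EG (¬atFloor ∧ requested): {st6}.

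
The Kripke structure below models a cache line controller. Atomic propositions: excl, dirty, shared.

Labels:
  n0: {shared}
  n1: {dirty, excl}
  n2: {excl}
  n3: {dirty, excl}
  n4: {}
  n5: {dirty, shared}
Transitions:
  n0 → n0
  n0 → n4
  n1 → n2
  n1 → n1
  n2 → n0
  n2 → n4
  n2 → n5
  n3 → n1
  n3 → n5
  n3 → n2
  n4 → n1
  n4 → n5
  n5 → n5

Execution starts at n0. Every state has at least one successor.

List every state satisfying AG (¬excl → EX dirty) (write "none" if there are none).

States satisfying ¬excl → EX dirty: {n1, n2, n3, n4, n5}.
States satisfying AG (¬excl → EX dirty): {n5}.

{n5}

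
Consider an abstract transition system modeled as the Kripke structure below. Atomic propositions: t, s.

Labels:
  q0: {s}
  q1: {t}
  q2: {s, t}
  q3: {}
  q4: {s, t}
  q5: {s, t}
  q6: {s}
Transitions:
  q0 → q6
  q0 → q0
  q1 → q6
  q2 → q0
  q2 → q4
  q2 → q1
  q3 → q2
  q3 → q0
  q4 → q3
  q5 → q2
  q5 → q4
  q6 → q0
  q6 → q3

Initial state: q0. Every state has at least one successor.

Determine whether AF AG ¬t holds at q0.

States satisfying AG ¬t: ∅.
States satisfying AF AG ¬t: ∅.
There is a path from q0 along which AG ¬t never holds.
q0 ∉ Sat(AF AG ¬t).

Violated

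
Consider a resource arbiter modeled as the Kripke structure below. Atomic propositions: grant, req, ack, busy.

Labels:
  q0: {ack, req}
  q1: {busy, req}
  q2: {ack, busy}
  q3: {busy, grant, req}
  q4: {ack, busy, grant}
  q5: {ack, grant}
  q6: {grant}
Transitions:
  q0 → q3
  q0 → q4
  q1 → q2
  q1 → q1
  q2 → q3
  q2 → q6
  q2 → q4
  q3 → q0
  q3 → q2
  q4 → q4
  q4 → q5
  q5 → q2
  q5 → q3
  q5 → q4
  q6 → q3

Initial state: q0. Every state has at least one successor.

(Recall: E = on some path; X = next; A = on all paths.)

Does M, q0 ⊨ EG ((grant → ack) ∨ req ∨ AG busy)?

States satisfying (grant → ack) ∨ req ∨ AG busy: {q0, q1, q2, q3, q4, q5}.
States satisfying EG ((grant → ack) ∨ req ∨ AG busy): {q0, q1, q2, q3, q4, q5}.
q0 ∈ Sat(EG ((grant → ack) ∨ req ∨ AG busy)).

Yes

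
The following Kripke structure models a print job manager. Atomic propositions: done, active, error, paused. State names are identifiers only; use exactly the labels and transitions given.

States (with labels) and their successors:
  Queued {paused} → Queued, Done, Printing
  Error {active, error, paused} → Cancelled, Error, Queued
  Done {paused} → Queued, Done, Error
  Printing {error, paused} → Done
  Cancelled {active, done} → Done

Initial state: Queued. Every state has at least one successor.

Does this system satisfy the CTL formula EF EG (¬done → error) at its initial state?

States satisfying EG (¬done → error): {Error}.
States satisfying EF EG (¬done → error): {Queued, Error, Done, Printing, Cancelled}.
Some path from Queued reaches a state where EG (¬done → error) holds.
Queued ∈ Sat(EF EG (¬done → error)).

Holds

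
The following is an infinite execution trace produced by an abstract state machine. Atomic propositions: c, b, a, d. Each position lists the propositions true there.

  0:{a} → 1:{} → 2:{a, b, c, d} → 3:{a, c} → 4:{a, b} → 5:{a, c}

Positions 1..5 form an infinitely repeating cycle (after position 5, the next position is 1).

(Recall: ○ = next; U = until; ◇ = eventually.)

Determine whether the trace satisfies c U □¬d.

No

Walking from position 0: at position 0, □¬d has not yet held and c fails, so c U □¬d is false.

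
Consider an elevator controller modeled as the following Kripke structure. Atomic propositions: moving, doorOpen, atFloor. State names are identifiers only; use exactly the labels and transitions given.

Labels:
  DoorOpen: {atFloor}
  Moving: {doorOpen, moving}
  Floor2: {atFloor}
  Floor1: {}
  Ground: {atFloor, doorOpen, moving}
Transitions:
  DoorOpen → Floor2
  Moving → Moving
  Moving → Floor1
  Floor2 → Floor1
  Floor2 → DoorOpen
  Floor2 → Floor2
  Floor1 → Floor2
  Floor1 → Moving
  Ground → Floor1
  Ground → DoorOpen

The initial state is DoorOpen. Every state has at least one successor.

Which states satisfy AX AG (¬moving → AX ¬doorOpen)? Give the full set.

none

States satisfying AG (¬moving → AX ¬doorOpen): ∅.
States satisfying AX AG (¬moving → AX ¬doorOpen): ∅.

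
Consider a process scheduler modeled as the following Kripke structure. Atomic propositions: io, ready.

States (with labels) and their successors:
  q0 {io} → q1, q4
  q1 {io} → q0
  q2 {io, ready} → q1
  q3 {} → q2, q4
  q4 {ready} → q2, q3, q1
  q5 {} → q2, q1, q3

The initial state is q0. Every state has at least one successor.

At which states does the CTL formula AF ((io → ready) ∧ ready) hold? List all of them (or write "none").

States satisfying (io → ready) ∧ ready: {q2, q4}.
States satisfying AF ((io → ready) ∧ ready): {q2, q3, q4}.

{q2, q3, q4}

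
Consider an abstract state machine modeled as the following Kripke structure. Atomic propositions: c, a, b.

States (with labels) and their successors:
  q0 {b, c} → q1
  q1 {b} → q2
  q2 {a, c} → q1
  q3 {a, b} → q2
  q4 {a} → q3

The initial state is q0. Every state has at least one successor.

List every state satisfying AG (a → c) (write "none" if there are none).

States satisfying a → c: {q0, q1, q2}.
States satisfying AG (a → c): {q0, q1, q2}.

{q0, q1, q2}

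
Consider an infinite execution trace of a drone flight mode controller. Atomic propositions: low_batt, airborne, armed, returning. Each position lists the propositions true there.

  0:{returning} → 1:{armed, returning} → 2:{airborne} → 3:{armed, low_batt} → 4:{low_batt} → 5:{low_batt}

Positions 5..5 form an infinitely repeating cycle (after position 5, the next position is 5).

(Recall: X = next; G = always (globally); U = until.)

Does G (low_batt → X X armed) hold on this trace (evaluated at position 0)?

low_batt → X X armed must hold at every position from 0 onward. It fails at position 3, so G (low_batt → X X armed) is false.
Positions where low_batt holds: 3, 4, 5.
Check X X armed at each: 3→fails, 4→fails, 5→fails.

Violated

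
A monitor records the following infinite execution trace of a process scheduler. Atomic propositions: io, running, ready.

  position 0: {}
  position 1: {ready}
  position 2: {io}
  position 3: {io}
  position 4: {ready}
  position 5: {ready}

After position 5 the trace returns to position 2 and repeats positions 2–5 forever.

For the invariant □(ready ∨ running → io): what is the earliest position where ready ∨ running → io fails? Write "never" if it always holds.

1

Check ready ∨ running → io at each position in order: 0 ✓.
At position 1 the labels are {ready}, so ready ∨ running → io is false there. This is the first violation.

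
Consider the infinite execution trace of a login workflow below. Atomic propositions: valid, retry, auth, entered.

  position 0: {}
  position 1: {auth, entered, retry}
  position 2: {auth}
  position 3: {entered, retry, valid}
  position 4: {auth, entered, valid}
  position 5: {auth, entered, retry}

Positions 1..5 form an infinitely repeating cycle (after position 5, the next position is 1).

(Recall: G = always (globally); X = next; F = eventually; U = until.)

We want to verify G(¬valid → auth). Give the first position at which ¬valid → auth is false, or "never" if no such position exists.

0

At position 0 the labels are {}, so ¬valid → auth is false there. This is the first violation.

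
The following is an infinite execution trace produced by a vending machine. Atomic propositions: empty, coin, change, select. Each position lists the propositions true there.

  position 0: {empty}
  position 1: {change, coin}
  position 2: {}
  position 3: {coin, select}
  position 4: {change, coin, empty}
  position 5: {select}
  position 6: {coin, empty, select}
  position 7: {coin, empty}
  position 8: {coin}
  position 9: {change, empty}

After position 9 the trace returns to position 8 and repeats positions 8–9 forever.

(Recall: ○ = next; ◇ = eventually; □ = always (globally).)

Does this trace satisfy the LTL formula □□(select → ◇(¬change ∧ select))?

□(select → ◇(¬change ∧ select)) holds at every position 0..9, and those are all positions ever visited, so □□(select → ◇(¬change ∧ select)) holds.

Holds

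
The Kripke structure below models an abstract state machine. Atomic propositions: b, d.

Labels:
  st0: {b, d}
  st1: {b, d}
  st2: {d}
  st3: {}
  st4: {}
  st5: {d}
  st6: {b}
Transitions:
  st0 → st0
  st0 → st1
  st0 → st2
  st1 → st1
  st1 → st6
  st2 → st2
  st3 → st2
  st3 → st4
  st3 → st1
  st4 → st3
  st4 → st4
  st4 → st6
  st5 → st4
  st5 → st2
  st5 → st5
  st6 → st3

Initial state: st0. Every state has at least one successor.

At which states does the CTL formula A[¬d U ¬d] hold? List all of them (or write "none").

States satisfying ¬d: {st3, st4, st6}.
States satisfying A[¬d U ¬d]: {st3, st4, st6}.

{st3, st4, st6}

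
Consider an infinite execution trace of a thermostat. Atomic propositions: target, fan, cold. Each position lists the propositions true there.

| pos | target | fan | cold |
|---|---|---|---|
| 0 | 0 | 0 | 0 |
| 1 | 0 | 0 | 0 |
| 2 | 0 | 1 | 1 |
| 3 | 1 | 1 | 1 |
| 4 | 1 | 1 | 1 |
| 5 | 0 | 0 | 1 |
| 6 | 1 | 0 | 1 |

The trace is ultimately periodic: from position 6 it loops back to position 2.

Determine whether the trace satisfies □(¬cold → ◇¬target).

¬cold → ◇¬target holds at every position 0..6, and those are all positions ever visited, so □(¬cold → ◇¬target) holds.
Positions where ¬cold holds: 0, 1.
Check ◇¬target at each: 0→ok, 1→ok.

Holds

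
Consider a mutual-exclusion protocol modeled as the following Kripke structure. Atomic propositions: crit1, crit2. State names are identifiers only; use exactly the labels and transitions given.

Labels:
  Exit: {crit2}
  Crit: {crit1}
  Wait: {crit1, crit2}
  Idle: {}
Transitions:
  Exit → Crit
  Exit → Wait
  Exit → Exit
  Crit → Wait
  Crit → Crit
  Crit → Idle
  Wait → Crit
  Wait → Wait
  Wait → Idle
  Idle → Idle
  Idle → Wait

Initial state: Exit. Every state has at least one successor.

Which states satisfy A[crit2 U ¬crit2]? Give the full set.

{Crit, Idle}

States satisfying crit2: {Exit, Wait}.
States satisfying ¬crit2: {Crit, Idle}.
States satisfying A[crit2 U ¬crit2]: {Crit, Idle}.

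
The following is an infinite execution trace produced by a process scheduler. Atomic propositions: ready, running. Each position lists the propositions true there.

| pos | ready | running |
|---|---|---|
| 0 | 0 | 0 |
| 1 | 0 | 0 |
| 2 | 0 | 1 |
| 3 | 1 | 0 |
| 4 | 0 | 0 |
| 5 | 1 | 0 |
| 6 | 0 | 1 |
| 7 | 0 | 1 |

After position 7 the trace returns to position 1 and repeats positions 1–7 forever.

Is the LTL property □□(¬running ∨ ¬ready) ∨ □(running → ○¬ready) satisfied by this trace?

Satisfied

□(¬running ∨ ¬ready) holds at every position 0..7, and those are all positions ever visited, so □□(¬running ∨ ¬ready) holds.
running → ○¬ready must hold at every position from 0 onward. It fails at position 2, so □(running → ○¬ready) is false.
Positions where running holds: 2, 6, 7.
Check ○¬ready at each: 2→fails, 6→ok, 7→ok.
At position 0: □□(¬running ∨ ¬ready) is true; □(running → ○¬ready) is false; so □□(¬running ∨ ¬ready) ∨ □(running → ○¬ready) is true.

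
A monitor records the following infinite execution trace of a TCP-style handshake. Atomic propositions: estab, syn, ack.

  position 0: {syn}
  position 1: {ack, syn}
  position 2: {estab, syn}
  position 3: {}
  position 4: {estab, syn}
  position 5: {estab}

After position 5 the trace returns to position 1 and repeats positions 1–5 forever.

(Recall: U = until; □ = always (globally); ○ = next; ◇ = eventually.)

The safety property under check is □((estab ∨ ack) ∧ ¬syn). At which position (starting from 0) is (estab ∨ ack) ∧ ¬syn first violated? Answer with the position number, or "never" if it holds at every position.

0

At position 0 the labels are {syn}, so (estab ∨ ack) ∧ ¬syn is false there. This is the first violation.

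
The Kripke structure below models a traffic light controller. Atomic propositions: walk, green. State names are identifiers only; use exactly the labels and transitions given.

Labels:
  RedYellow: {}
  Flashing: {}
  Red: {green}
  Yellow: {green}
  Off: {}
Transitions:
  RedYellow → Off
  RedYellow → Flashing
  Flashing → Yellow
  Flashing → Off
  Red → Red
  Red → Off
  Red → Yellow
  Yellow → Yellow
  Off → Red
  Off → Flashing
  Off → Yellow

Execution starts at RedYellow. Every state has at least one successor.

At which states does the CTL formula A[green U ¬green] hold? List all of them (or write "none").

{RedYellow, Flashing, Off}

States satisfying green: {Red, Yellow}.
States satisfying ¬green: {RedYellow, Flashing, Off}.
States satisfying A[green U ¬green]: {RedYellow, Flashing, Off}.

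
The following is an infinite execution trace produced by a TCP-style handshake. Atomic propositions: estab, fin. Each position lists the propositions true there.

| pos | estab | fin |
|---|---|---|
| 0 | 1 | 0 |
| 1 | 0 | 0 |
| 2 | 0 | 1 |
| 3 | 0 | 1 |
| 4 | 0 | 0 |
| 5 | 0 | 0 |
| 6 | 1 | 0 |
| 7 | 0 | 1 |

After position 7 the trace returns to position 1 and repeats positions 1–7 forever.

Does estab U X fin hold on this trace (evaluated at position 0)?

Walking from position 0: X fin first holds at position 1, and estab holds at every earlier position along the way, so estab U X fin holds.

Satisfied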